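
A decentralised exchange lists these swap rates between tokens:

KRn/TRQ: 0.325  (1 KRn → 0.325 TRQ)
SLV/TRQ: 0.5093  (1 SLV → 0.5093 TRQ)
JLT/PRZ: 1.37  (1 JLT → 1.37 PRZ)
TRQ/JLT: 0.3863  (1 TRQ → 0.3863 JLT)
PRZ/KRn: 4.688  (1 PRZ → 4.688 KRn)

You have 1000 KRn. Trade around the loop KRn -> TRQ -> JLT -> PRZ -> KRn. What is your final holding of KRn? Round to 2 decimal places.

1000 KRn × 0.325 = 325 TRQ
325 TRQ × 0.3863 = 125.5475 JLT
125.5475 JLT × 1.37 = 172.000075 PRZ
172.000075 PRZ × 4.688 = 806.3363516 KRn

806.34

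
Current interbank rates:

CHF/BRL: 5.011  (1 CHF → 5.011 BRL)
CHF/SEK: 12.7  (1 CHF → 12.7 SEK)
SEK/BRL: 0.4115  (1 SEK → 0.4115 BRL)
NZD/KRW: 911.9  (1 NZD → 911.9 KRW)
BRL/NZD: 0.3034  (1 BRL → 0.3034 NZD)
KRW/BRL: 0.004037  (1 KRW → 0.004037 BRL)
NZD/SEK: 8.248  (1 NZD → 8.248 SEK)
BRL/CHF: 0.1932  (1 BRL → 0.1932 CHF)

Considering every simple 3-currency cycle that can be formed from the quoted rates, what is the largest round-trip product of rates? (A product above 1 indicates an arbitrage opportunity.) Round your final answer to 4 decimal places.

1.1169

BRL→NZD→KRW→BRL: 0.3034 × 911.9 × 0.004037 = 1.11692
BRL→NZD→SEK→BRL: 0.3034 × 8.248 × 0.4115 = 1.02976
BRL→CHF→SEK→BRL: 0.1932 × 12.7 × 0.4115 = 1.00967
Maximum is BRL→NZD→KRW→BRL at 1.1169; arbitrage exists.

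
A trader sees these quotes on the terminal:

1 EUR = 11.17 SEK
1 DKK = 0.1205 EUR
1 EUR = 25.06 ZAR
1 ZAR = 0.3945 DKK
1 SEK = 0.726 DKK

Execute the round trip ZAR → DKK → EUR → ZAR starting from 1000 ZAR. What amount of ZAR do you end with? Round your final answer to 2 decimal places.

1191.28

1000 ZAR × 0.3945 = 394.5 DKK
394.5 DKK × 0.1205 = 47.53725 EUR
47.53725 EUR × 25.06 = 1191.283485 ZAR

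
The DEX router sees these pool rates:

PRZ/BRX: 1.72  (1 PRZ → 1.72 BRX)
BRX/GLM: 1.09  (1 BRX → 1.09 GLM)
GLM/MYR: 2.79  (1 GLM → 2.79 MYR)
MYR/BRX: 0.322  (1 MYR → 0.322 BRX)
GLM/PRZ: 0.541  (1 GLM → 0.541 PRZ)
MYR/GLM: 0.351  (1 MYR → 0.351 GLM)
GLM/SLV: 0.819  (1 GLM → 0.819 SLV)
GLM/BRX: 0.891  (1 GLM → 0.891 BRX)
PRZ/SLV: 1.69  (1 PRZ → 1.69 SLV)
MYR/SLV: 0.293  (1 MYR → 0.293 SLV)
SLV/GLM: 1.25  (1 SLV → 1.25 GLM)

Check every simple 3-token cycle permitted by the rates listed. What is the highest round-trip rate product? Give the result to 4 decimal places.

SLV→GLM→PRZ→SLV: 1.25 × 0.541 × 1.69 = 1.14286
SLV→GLM→MYR→SLV: 1.25 × 2.79 × 0.293 = 1.02184
PRZ→BRX→GLM→PRZ: 1.72 × 1.09 × 0.541 = 1.01427
BRX→GLM→MYR→BRX: 1.09 × 2.79 × 0.322 = 0.97923
Maximum is SLV→GLM→PRZ→SLV at 1.1429; arbitrage exists.

1.1429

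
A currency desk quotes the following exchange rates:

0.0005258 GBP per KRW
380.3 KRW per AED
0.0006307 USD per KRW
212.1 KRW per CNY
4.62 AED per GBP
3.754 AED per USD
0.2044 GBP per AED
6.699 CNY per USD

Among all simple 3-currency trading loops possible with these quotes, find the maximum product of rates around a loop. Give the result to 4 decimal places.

AED→KRW→GBP→AED: 380.3 × 0.0005258 × 4.62 = 0.92382
AED→KRW→USD→AED: 380.3 × 0.0006307 × 3.754 = 0.90042
CNY→KRW→USD→CNY: 212.1 × 0.0006307 × 6.699 = 0.89614
Maximum is AED→KRW→GBP→AED at 0.9238; no arbitrage — every cycle loses value.

0.9238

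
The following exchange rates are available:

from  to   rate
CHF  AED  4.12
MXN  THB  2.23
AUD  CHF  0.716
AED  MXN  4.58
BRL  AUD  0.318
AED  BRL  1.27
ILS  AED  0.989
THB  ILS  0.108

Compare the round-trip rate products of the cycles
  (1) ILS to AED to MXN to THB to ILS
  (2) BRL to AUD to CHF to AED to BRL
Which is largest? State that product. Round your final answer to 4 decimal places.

(1) 0.989 × 4.58 × 2.23 × 0.108 = 1.09091
(2) 0.318 × 0.716 × 4.12 × 1.27 = 1.19135
Highest is cycle (2) at 1.1914 (>1, arbitrage).

1.1914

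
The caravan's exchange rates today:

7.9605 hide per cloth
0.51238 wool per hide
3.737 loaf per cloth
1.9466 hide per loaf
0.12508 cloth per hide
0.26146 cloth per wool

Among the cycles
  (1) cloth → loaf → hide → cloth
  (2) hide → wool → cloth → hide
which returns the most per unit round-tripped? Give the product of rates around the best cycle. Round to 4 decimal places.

1.0664

(1) 3.737 × 1.9466 × 0.12508 = 0.90989
(2) 0.51238 × 0.26146 × 7.9605 = 1.06644
Highest is cycle (2) at 1.0664 (>1, arbitrage).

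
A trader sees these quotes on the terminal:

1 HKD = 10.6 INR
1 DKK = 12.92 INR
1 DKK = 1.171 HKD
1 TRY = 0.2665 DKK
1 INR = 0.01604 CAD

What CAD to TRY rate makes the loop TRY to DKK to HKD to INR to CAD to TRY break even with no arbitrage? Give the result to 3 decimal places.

18.847

Known legs of the cycle: 0.2665 × 1.171 × 10.6 × 0.01604 = 0.053059644716
For no arbitrage the full-cycle product must be 1, so the missing rate is 1 / 0.053059644716 ≈ 18.84671.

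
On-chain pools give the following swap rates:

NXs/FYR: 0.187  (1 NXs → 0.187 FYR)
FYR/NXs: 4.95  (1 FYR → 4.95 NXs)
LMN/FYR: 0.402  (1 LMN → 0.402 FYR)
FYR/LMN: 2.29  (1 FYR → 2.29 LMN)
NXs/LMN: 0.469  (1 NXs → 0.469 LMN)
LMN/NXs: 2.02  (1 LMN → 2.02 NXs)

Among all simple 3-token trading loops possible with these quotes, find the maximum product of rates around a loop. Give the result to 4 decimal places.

LMN→FYR→NXs→LMN: 0.402 × 4.95 × 0.469 = 0.93326
LMN→NXs→FYR→LMN: 2.02 × 0.187 × 2.29 = 0.86502
Maximum is LMN→FYR→NXs→LMN at 0.9333; no arbitrage — every cycle loses value.

0.9333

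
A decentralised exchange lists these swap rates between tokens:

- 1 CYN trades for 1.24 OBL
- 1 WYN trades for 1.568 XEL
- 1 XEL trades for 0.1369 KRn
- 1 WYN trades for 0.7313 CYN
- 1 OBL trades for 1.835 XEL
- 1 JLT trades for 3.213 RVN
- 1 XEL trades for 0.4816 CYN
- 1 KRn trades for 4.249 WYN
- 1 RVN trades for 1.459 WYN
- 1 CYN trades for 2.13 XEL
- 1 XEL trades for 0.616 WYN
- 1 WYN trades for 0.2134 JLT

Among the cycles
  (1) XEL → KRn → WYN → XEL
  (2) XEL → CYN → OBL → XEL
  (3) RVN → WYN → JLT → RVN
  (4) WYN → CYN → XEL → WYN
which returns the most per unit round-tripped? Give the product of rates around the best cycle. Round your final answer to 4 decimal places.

(1) 0.1369 × 4.249 × 1.568 = 0.91209
(2) 0.4816 × 1.24 × 1.835 = 1.09583
(3) 1.459 × 0.2134 × 3.213 = 1.00037
(4) 0.7313 × 2.13 × 0.616 = 0.95952
Highest is cycle (2) at 1.0958 (>1, arbitrage).

1.0958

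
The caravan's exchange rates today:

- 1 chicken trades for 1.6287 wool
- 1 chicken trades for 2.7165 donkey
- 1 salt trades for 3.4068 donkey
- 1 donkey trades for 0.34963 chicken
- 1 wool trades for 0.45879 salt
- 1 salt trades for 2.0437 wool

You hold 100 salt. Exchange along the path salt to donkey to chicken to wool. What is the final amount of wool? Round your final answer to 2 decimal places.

100 salt × 3.4068 = 340.68 donkey
340.68 donkey × 0.34963 = 119.1119484 chicken
119.1119484 chicken × 1.6287 = 193.99763035908 wool

194.00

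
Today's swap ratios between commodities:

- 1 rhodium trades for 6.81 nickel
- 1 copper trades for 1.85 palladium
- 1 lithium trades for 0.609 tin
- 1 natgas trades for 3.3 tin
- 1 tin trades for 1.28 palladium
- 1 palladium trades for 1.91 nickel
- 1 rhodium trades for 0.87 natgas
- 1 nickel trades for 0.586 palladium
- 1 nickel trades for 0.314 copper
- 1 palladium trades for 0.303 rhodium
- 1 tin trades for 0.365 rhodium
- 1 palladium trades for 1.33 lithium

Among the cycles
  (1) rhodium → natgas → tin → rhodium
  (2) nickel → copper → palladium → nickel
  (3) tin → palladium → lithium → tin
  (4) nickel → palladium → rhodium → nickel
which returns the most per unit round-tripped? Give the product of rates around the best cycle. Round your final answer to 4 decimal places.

1.2092

(1) 0.87 × 3.3 × 0.365 = 1.04792
(2) 0.314 × 1.85 × 1.91 = 1.10952
(3) 1.28 × 1.33 × 0.609 = 1.03676
(4) 0.586 × 0.303 × 6.81 = 1.20917
Highest is cycle (4) at 1.2092 (>1, arbitrage).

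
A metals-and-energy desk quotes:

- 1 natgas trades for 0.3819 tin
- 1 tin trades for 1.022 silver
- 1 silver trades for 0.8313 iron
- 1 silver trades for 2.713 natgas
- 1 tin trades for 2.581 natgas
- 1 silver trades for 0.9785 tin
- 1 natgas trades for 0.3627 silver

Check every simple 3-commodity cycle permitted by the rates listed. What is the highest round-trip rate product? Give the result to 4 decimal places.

1.0589

silver→natgas→tin→silver: 2.713 × 0.3819 × 1.022 = 1.05889
silver→tin→natgas→silver: 0.9785 × 2.581 × 0.3627 = 0.91600
Maximum is silver→natgas→tin→silver at 1.0589; arbitrage exists.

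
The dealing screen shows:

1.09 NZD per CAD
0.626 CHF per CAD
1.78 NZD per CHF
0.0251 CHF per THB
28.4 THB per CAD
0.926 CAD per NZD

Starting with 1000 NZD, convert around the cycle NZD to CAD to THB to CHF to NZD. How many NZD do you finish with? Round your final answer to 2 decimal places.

1000 NZD × 0.926 = 926 CAD
926 CAD × 28.4 = 26298.4 THB
26298.4 THB × 0.0251 = 660.08984 CHF
660.08984 CHF × 1.78 = 1174.9599152 NZD

1174.96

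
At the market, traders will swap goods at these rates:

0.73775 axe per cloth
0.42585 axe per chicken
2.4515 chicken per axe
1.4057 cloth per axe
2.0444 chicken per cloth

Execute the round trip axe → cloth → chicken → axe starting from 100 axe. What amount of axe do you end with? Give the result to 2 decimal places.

100 axe × 1.4057 = 140.57 cloth
140.57 cloth × 2.0444 = 287.381308 chicken
287.381308 chicken × 0.42585 = 122.3813300118 axe

122.38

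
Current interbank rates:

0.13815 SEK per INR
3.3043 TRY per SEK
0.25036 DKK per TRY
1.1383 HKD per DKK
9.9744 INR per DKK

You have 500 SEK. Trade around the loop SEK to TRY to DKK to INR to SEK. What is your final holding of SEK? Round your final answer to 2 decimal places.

569.97

500 SEK × 3.3043 = 1652.15 TRY
1652.15 TRY × 0.25036 = 413.632274 DKK
413.632274 DKK × 9.9744 = 4125.7337537856 INR
4125.7337537856 INR × 0.13815 = 569.97011808548064 SEK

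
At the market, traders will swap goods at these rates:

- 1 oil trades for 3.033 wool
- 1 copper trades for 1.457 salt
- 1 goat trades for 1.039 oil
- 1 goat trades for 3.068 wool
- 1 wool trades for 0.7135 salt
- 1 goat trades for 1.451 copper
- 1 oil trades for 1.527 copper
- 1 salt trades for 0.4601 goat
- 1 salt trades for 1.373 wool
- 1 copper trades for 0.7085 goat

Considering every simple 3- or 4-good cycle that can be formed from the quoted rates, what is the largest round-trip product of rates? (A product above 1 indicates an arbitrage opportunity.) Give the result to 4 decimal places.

copper→goat→oil→copper: 0.7085 × 1.039 × 1.527 = 1.12407
copper→salt→goat→oil→copper: 1.457 × 0.4601 × 1.039 × 1.527 = 1.06357
goat→oil→wool→salt→goat: 1.039 × 3.033 × 0.7135 × 0.4601 = 1.03451
goat→wool→salt→goat: 3.068 × 0.7135 × 0.4601 = 1.00717
copper→salt→goat→copper: 1.457 × 0.4601 × 1.451 = 0.97270
Maximum is copper→goat→oil→copper at 1.1241; arbitrage exists.

1.1241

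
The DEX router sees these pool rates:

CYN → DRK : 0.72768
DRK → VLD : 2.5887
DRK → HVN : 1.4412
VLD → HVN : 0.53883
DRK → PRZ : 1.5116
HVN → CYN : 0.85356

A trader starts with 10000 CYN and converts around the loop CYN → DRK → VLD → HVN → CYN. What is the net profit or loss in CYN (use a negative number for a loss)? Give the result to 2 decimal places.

10000 CYN × 0.72768 = 7276.8 DRK
7276.8 DRK × 2.5887 = 18837.45216 VLD
18837.45216 VLD × 0.53883 = 10150.1843473728 HVN
10150.1843473728 HVN × 0.85356 = 8663.791351543527168 CYN
Net change: 8663.791351543527168 − 10000 = -1336.208648456472832 CYN

-1336.21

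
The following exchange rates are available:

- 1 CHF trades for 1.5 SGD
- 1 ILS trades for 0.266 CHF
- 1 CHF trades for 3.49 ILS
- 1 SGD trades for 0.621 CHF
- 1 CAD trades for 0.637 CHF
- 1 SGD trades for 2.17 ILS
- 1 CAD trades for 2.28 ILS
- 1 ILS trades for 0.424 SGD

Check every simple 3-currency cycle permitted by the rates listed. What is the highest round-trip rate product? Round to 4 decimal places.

ILS→SGD→CHF→ILS: 0.424 × 0.621 × 3.49 = 0.91893
ILS→CHF→SGD→ILS: 0.266 × 1.5 × 2.17 = 0.86583
Maximum is ILS→SGD→CHF→ILS at 0.9189; no arbitrage — every cycle loses value.

0.9189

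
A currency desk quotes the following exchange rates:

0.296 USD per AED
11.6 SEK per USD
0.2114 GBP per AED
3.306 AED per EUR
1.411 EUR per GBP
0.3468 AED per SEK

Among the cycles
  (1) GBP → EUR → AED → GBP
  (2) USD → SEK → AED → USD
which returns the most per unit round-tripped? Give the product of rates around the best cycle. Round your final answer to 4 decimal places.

(1) 1.411 × 3.306 × 0.2114 = 0.98613
(2) 11.6 × 0.3468 × 0.296 = 1.19077
Highest is cycle (2) at 1.1908 (>1, arbitrage).

1.1908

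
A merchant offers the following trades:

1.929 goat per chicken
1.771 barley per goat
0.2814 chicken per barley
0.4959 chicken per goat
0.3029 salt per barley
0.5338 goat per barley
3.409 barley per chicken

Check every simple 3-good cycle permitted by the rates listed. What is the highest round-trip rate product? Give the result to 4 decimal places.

goat→barley→chicken→goat: 1.771 × 0.2814 × 1.929 = 0.96134
goat→chicken→barley→goat: 0.4959 × 3.409 × 0.5338 = 0.90240
Maximum is goat→barley→chicken→goat at 0.9613; no arbitrage — every cycle loses value.

0.9613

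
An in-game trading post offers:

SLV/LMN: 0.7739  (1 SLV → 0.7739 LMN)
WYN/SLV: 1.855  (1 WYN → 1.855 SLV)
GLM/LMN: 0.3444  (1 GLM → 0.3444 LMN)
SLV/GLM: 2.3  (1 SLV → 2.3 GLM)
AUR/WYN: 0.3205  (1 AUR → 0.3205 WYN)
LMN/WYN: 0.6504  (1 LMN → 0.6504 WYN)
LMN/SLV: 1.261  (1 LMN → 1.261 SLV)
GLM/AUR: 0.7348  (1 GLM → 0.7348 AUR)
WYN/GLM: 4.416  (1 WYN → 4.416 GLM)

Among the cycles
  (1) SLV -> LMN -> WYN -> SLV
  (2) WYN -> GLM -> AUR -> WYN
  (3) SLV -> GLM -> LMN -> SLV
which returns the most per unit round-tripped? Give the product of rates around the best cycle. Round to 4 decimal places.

1.0400

(1) 0.7739 × 0.6504 × 1.855 = 0.93370
(2) 4.416 × 0.7348 × 0.3205 = 1.03998
(3) 2.3 × 0.3444 × 1.261 = 0.99886
Highest is cycle (2) at 1.0400 (>1, arbitrage).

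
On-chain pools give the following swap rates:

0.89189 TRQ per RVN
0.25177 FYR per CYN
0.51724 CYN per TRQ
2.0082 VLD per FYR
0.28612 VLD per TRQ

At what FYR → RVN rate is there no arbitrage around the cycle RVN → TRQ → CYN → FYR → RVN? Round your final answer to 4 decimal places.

Known legs of the cycle: 0.89189 × 0.51724 × 0.25177 = 0.116146834394972
For no arbitrage the full-cycle product must be 1, so the missing rate is 1 / 0.116146834394972 ≈ 8.609791.

8.6098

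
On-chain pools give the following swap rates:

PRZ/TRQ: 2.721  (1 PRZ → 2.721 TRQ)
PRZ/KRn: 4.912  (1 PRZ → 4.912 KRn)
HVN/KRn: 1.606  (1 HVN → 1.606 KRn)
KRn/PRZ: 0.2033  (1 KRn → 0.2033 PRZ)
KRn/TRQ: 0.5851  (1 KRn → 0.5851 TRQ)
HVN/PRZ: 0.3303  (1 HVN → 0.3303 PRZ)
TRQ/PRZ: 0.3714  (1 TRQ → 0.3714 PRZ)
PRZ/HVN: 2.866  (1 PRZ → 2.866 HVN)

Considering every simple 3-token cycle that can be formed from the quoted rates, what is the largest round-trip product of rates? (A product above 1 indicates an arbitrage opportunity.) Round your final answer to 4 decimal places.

1.0674

PRZ→KRn→TRQ→PRZ: 4.912 × 0.5851 × 0.3714 = 1.06741
PRZ→HVN→KRn→PRZ: 2.866 × 1.606 × 0.2033 = 0.93575
Maximum is PRZ→KRn→TRQ→PRZ at 1.0674; arbitrage exists.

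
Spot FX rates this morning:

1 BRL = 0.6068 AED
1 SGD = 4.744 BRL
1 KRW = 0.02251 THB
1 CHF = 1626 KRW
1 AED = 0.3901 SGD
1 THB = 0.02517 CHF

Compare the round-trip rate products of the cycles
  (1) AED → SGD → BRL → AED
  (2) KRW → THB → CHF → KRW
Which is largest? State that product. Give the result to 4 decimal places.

(1) 0.3901 × 4.744 × 0.6068 = 1.12296
(2) 0.02251 × 0.02517 × 1626 = 0.92125
Highest is cycle (1) at 1.1230 (>1, arbitrage).

1.1230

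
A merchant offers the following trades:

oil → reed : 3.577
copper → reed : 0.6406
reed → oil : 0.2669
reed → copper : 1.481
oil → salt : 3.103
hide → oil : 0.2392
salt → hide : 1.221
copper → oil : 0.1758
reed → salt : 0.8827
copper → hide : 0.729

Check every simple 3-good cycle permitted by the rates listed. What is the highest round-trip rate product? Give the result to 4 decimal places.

0.9313

copper→oil→reed→copper: 0.1758 × 3.577 × 1.481 = 0.93131
hide→oil→salt→hide: 0.2392 × 3.103 × 1.221 = 0.90627
Maximum is copper→oil→reed→copper at 0.9313; no arbitrage — every cycle loses value.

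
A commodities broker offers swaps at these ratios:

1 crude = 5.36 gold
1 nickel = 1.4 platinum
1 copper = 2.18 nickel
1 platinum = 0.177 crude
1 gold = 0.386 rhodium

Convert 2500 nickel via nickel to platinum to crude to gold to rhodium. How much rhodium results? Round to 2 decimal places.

2500 nickel × 1.4 = 3500 platinum
3500 platinum × 0.177 = 619.5 crude
619.5 crude × 5.36 = 3320.52 gold
3320.52 gold × 0.386 = 1281.72072 rhodium

1281.72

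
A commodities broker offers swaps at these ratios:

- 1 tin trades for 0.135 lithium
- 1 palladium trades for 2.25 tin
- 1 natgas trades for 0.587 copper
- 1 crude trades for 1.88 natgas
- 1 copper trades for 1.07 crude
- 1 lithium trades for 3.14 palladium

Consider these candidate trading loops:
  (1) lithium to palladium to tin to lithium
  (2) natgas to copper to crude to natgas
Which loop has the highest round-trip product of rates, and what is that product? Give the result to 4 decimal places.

(1) 3.14 × 2.25 × 0.135 = 0.95378
(2) 0.587 × 1.07 × 1.88 = 1.18081
Highest is cycle (2) at 1.1808 (>1, arbitrage).

1.1808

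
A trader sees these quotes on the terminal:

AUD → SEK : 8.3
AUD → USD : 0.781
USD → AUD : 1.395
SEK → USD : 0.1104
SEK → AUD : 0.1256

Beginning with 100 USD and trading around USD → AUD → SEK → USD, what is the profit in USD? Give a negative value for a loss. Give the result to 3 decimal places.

100 USD × 1.395 = 139.5 AUD
139.5 AUD × 8.3 = 1157.85 SEK
1157.85 SEK × 0.1104 = 127.82664 USD
Net change: 127.82664 − 100 = 27.82664 USD

27.827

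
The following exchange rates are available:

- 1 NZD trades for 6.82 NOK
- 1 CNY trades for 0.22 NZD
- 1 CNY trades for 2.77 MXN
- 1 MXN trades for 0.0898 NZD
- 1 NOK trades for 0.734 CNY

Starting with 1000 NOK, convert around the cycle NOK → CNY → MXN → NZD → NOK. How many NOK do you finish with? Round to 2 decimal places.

1245.19

1000 NOK × 0.734 = 734 CNY
734 CNY × 2.77 = 2033.18 MXN
2033.18 MXN × 0.0898 = 182.579564 NZD
182.579564 NZD × 6.82 = 1245.19262648 NOK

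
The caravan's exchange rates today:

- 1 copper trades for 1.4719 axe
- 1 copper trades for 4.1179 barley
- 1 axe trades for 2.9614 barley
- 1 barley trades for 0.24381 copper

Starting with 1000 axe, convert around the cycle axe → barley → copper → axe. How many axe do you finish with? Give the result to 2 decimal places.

1062.74

1000 axe × 2.9614 = 2961.4 barley
2961.4 barley × 0.24381 = 722.018934 copper
722.018934 copper × 1.4719 = 1062.7396689546 axe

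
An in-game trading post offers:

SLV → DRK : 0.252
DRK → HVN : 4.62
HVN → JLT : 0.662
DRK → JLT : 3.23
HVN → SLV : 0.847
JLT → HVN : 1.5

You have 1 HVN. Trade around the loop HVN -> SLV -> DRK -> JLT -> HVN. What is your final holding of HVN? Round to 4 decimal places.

1 HVN × 0.847 = 0.847 SLV
0.847 SLV × 0.252 = 0.213444 DRK
0.213444 DRK × 3.23 = 0.68942412 JLT
0.68942412 JLT × 1.5 = 1.03413618 HVN

1.0341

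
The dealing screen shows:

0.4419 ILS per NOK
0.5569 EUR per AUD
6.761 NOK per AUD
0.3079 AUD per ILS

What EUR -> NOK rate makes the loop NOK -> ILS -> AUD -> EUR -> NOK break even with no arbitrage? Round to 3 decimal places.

13.197

Known legs of the cycle: 0.4419 × 0.3079 × 0.5569 = 0.075772376469
For no arbitrage the full-cycle product must be 1, so the missing rate is 1 / 0.075772376469 ≈ 13.19742.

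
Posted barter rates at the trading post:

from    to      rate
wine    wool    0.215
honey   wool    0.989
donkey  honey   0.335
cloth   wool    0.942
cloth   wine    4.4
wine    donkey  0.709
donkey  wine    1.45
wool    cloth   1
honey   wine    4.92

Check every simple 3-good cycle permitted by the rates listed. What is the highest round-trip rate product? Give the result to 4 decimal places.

donkey→honey→wine→donkey: 0.335 × 4.92 × 0.709 = 1.16857
wool→cloth→wine→wool: 1 × 4.4 × 0.215 = 0.94600
Maximum is donkey→honey→wine→donkey at 1.1686; arbitrage exists.

1.1686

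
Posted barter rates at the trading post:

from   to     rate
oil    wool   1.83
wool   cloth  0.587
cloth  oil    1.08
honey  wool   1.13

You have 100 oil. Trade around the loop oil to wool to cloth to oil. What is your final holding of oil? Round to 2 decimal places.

116.01

100 oil × 1.83 = 183 wool
183 wool × 0.587 = 107.421 cloth
107.421 cloth × 1.08 = 116.01468 oil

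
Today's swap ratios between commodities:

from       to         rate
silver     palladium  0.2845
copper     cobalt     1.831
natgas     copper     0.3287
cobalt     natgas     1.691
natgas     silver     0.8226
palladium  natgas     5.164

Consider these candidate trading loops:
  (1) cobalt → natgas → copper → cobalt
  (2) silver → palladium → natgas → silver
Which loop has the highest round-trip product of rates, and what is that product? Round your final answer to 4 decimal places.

1.2085

(1) 1.691 × 0.3287 × 1.831 = 1.01773
(2) 0.2845 × 5.164 × 0.8226 = 1.20853
Highest is cycle (2) at 1.2085 (>1, arbitrage).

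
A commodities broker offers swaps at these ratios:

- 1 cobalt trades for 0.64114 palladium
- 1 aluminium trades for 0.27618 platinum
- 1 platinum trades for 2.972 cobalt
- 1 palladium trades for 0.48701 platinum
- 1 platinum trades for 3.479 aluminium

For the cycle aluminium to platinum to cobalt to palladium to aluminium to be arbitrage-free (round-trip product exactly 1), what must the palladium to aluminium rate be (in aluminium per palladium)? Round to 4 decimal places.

Known legs of the cycle: 0.27618 × 2.972 × 0.64114 = 0.5262521743344
For no arbitrage the full-cycle product must be 1, so the missing rate is 1 / 0.5262521743344 ≈ 1.900230.

1.9002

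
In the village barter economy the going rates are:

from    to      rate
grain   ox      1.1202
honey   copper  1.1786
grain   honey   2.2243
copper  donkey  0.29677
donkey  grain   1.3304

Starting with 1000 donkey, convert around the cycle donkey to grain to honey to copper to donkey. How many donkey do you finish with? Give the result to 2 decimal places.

1035.05

1000 donkey × 1.3304 = 1330.4 grain
1330.4 grain × 2.2243 = 2959.20872 honey
2959.20872 honey × 1.1786 = 3487.723397392 copper
3487.723397392 copper × 0.29677 = 1035.05167264402384 donkey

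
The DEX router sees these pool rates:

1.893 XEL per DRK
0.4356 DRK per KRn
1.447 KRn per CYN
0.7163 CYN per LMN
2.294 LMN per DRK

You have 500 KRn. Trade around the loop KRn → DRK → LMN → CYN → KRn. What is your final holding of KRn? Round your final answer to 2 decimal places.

517.86

500 KRn × 0.4356 = 217.8 DRK
217.8 DRK × 2.294 = 499.6332 LMN
499.6332 LMN × 0.7163 = 357.88726116 CYN
357.88726116 CYN × 1.447 = 517.86286689852 KRn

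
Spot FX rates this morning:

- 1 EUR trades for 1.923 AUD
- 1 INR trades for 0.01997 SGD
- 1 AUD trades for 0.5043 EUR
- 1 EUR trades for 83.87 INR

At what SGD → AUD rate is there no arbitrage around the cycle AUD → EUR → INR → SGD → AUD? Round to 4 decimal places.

Known legs of the cycle: 0.5043 × 83.87 × 0.01997 = 0.84464395077
For no arbitrage the full-cycle product must be 1, so the missing rate is 1 / 0.84464395077 ≈ 1.183931.

1.1839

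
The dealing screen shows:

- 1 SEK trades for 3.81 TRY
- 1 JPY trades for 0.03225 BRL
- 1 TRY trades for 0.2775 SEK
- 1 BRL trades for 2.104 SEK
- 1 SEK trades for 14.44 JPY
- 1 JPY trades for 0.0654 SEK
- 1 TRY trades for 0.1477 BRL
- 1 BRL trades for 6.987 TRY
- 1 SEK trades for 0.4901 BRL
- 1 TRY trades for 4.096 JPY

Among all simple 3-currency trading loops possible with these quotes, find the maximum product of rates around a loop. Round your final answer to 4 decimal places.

1.1840

TRY→BRL→SEK→TRY: 0.1477 × 2.104 × 3.81 = 1.18400
JPY→SEK→TRY→JPY: 0.0654 × 3.81 × 4.096 = 1.02062
JPY→BRL→SEK→JPY: 0.03225 × 2.104 × 14.44 = 0.97981
TRY→SEK→BRL→TRY: 0.2775 × 0.4901 × 6.987 = 0.95025
JPY→BRL→TRY→JPY: 0.03225 × 6.987 × 4.096 = 0.92295
Maximum is TRY→BRL→SEK→TRY at 1.1840; arbitrage exists.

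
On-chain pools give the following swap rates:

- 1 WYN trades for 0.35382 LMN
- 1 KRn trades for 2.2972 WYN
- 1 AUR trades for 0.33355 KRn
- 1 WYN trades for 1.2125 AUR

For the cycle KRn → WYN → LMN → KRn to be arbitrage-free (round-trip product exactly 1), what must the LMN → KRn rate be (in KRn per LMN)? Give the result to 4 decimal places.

1.2303

Known legs of the cycle: 2.2972 × 0.35382 = 0.812795304
For no arbitrage the full-cycle product must be 1, so the missing rate is 1 / 0.812795304 ≈ 1.230322.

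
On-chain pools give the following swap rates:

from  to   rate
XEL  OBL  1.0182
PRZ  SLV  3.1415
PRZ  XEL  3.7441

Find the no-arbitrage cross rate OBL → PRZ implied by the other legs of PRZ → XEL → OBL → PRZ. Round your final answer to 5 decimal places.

Known legs of the cycle: 3.7441 × 1.0182 = 3.81224262
For no arbitrage the full-cycle product must be 1, so the missing rate is 1 / 3.81224262 ≈ 0.2623128.

0.26231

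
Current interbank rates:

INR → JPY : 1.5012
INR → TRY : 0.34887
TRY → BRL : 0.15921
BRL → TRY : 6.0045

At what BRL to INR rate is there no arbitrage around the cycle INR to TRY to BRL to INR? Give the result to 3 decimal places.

Known legs of the cycle: 0.34887 × 0.15921 = 0.0555435927
For no arbitrage the full-cycle product must be 1, so the missing rate is 1 / 0.0555435927 ≈ 18.00388.

18.004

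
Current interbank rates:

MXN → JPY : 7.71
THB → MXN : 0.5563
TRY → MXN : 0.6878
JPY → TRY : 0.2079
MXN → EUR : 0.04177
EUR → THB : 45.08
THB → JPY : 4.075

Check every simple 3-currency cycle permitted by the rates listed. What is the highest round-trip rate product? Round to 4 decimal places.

1.1025

JPY→TRY→MXN→JPY: 0.2079 × 0.6878 × 7.71 = 1.10248
THB→MXN→EUR→THB: 0.5563 × 0.04177 × 45.08 = 1.04751
Maximum is JPY→TRY→MXN→JPY at 1.1025; arbitrage exists.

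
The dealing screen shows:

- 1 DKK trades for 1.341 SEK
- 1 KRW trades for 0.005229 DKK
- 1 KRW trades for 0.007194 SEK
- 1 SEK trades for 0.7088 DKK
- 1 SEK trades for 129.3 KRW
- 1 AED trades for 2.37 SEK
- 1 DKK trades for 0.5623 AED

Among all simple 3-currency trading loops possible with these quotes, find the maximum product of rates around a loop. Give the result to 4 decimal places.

0.9446

DKK→AED→SEK→DKK: 0.5623 × 2.37 × 0.7088 = 0.94458
DKK→SEK→KRW→DKK: 1.341 × 129.3 × 0.005229 = 0.90666
Maximum is DKK→AED→SEK→DKK at 0.9446; no arbitrage — every cycle loses value.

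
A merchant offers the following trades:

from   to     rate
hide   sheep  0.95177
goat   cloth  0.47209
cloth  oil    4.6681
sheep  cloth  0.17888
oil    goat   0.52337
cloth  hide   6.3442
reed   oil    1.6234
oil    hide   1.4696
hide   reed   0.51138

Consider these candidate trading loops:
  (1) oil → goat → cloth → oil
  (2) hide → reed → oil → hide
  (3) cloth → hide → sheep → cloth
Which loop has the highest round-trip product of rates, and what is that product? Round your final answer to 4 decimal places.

(1) 0.52337 × 0.47209 × 4.6681 = 1.15338
(2) 0.51138 × 1.6234 × 1.4696 = 1.22002
(3) 6.3442 × 0.95177 × 0.17888 = 1.08012
Highest is cycle (2) at 1.2200 (>1, arbitrage).

1.2200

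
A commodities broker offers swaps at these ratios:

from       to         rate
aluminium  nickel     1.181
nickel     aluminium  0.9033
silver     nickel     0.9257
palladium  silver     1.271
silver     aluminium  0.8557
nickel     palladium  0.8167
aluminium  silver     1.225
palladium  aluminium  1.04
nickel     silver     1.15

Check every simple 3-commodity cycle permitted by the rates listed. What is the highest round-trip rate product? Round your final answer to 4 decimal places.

1.1622

silver→aluminium→nickel→silver: 0.8557 × 1.181 × 1.15 = 1.16217
silver→nickel→aluminium→silver: 0.9257 × 0.9033 × 1.225 = 1.02433
palladium→aluminium→nickel→palladium: 1.04 × 1.181 × 0.8167 = 1.00310
palladium→silver→nickel→palladium: 1.271 × 0.9257 × 0.8167 = 0.96090
Maximum is silver→aluminium→nickel→silver at 1.1622; arbitrage exists.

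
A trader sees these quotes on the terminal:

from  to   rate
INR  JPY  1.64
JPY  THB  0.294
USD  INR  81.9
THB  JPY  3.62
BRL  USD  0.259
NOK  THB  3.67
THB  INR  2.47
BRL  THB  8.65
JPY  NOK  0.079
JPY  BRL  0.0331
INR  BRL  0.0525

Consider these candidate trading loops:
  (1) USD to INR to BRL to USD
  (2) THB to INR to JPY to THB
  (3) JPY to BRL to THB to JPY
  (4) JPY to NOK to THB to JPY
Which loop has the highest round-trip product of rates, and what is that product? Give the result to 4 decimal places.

1.1909

(1) 81.9 × 0.0525 × 0.259 = 1.11364
(2) 2.47 × 1.64 × 0.294 = 1.19094
(3) 0.0331 × 8.65 × 3.62 = 1.03646
(4) 0.079 × 3.67 × 3.62 = 1.04955
Highest is cycle (2) at 1.1909 (>1, arbitrage).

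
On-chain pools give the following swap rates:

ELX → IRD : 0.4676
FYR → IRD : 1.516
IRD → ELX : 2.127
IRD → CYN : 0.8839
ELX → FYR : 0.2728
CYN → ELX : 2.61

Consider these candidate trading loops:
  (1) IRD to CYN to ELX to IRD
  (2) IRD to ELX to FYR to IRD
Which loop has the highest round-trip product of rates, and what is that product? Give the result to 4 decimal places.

(1) 0.8839 × 2.61 × 0.4676 = 1.07874
(2) 2.127 × 0.2728 × 1.516 = 0.87965
Highest is cycle (1) at 1.0787 (>1, arbitrage).

1.0787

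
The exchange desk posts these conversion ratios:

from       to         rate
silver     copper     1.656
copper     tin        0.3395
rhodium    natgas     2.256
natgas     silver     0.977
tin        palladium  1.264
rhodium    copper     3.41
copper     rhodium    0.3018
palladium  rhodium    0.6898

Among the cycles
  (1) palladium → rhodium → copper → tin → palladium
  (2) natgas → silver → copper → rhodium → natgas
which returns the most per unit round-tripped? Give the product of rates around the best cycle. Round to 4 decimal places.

1.1016

(1) 0.6898 × 3.41 × 0.3395 × 1.264 = 1.00940
(2) 0.977 × 1.656 × 0.3018 × 2.256 = 1.10157
Highest is cycle (2) at 1.1016 (>1, arbitrage).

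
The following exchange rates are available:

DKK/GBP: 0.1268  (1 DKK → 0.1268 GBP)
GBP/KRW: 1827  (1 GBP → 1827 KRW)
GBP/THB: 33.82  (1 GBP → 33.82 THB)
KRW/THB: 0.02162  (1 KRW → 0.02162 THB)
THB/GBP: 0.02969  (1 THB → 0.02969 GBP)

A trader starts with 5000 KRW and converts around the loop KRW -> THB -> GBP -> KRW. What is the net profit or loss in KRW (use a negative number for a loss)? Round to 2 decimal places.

863.74

5000 KRW × 0.02162 = 108.1 THB
108.1 THB × 0.02969 = 3.209489 GBP
3.209489 GBP × 1827 = 5863.736403 KRW
Net change: 5863.736403 − 5000 = 863.736403 KRW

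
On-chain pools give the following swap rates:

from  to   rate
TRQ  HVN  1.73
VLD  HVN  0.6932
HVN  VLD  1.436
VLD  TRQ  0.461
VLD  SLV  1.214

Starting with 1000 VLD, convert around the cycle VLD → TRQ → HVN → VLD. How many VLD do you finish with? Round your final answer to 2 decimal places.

1145.25

1000 VLD × 0.461 = 461 TRQ
461 TRQ × 1.73 = 797.53 HVN
797.53 HVN × 1.436 = 1145.25308 VLD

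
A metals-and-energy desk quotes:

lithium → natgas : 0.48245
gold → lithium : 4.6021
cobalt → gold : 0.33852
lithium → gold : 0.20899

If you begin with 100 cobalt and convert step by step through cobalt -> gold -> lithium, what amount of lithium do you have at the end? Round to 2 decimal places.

155.79

100 cobalt × 0.33852 = 33.852 gold
33.852 gold × 4.6021 = 155.7902892 lithium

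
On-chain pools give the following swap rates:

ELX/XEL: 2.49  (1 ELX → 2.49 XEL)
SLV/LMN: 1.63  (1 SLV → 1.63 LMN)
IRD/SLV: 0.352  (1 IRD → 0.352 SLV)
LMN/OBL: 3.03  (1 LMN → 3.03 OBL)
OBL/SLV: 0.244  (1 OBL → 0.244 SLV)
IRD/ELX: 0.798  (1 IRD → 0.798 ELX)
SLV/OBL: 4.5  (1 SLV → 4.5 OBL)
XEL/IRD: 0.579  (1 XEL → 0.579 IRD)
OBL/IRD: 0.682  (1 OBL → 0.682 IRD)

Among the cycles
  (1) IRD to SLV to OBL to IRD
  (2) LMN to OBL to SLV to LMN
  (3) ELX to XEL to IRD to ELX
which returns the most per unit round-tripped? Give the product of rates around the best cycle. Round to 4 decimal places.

(1) 0.352 × 4.5 × 0.682 = 1.08029
(2) 3.03 × 0.244 × 1.63 = 1.20509
(3) 2.49 × 0.579 × 0.798 = 1.15048
Highest is cycle (2) at 1.2051 (>1, arbitrage).

1.2051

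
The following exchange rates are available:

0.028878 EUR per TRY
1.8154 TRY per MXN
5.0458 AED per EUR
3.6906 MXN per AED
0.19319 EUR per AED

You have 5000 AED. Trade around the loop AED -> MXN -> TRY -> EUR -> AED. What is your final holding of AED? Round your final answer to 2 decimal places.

5000 AED × 3.6906 = 18453 MXN
18453 MXN × 1.8154 = 33499.5762 TRY
33499.5762 TRY × 0.028878 = 967.4007615036 EUR
967.4007615036 EUR × 5.0458 = 4881.31076239486488 AED

4881.31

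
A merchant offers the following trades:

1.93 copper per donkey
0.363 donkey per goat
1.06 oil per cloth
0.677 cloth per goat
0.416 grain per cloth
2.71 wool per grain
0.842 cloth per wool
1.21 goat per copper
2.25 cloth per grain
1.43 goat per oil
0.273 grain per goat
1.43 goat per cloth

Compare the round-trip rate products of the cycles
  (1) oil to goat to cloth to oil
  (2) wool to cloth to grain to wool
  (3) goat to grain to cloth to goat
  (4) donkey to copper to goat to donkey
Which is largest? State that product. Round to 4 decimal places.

(1) 1.43 × 0.677 × 1.06 = 1.02620
(2) 0.842 × 0.416 × 2.71 = 0.94924
(3) 0.273 × 2.25 × 1.43 = 0.87838
(4) 1.93 × 1.21 × 0.363 = 0.84771
Highest is cycle (1) at 1.0262 (>1, arbitrage).

1.0262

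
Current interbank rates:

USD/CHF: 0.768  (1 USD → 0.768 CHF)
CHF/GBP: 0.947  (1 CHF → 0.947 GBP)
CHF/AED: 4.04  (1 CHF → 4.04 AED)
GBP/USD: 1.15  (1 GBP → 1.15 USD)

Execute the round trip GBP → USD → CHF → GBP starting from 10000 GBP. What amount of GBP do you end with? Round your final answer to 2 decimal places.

10000 GBP × 1.15 = 11500 USD
11500 USD × 0.768 = 8832 CHF
8832 CHF × 0.947 = 8363.904 GBP

8363.90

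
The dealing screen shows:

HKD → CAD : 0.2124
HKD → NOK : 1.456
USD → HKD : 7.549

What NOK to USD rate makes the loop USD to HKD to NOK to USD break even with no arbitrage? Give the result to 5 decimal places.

0.09098

Known legs of the cycle: 7.549 × 1.456 = 10.991344
For no arbitrage the full-cycle product must be 1, so the missing rate is 1 / 10.991344 ≈ 0.0909807.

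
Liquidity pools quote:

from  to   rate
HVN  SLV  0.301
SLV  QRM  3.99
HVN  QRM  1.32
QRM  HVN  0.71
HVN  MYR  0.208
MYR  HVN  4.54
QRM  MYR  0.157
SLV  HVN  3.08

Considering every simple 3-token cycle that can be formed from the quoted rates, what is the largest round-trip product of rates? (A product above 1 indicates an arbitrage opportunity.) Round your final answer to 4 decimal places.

0.9409

QRM→MYR→HVN→QRM: 0.157 × 4.54 × 1.32 = 0.94087
QRM→HVN→SLV→QRM: 0.71 × 0.301 × 3.99 = 0.85270
Maximum is QRM→MYR→HVN→QRM at 0.9409; no arbitrage — every cycle loses value.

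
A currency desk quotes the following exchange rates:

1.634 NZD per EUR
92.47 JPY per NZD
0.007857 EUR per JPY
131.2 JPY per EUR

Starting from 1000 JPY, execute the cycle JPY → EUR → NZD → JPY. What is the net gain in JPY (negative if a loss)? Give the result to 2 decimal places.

187.16

1000 JPY × 0.007857 = 7.857 EUR
7.857 EUR × 1.634 = 12.838338 NZD
12.838338 NZD × 92.47 = 1187.16111486 JPY
Net change: 1187.16111486 − 1000 = 187.16111486 JPY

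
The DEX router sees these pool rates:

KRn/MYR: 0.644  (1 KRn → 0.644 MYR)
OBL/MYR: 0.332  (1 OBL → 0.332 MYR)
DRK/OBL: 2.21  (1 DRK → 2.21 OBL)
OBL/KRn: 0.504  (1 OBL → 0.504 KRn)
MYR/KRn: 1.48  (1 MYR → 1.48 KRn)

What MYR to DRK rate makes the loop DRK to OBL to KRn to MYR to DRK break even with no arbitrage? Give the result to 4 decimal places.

1.3941

Known legs of the cycle: 2.21 × 0.504 × 0.644 = 0.71731296
For no arbitrage the full-cycle product must be 1, so the missing rate is 1 / 0.71731296 ≈ 1.394092.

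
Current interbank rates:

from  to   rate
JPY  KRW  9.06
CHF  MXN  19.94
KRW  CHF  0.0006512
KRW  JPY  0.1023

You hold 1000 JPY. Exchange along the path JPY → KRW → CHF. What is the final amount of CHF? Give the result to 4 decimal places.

1000 JPY × 9.06 = 9060 KRW
9060 KRW × 0.0006512 = 5.899872 CHF

5.8999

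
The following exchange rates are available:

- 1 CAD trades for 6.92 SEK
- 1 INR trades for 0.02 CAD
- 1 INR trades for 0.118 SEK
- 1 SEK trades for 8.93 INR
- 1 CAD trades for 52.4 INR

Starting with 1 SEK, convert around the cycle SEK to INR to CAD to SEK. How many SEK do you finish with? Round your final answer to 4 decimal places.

1.2359

1 SEK × 8.93 = 8.93 INR
8.93 INR × 0.02 = 0.1786 CAD
0.1786 CAD × 6.92 = 1.235912 SEK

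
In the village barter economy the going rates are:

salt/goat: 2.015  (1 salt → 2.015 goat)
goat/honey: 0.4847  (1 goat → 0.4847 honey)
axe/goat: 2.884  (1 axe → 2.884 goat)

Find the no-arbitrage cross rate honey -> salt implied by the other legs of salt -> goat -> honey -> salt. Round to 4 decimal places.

Known legs of the cycle: 2.015 × 0.4847 = 0.9766705
For no arbitrage the full-cycle product must be 1, so the missing rate is 1 / 0.9766705 ≈ 1.023887.

1.0239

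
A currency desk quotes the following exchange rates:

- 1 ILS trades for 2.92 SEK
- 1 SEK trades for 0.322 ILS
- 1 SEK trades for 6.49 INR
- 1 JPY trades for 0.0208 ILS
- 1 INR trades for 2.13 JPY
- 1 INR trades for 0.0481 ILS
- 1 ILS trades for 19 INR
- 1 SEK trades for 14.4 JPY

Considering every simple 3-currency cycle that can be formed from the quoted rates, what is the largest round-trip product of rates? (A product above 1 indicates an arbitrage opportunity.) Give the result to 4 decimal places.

0.9115

INR→ILS→SEK→INR: 0.0481 × 2.92 × 6.49 = 0.91153
SEK→JPY→ILS→SEK: 14.4 × 0.0208 × 2.92 = 0.87460
INR→JPY→ILS→INR: 2.13 × 0.0208 × 19 = 0.84178
Maximum is INR→ILS→SEK→INR at 0.9115; no arbitrage — every cycle loses value.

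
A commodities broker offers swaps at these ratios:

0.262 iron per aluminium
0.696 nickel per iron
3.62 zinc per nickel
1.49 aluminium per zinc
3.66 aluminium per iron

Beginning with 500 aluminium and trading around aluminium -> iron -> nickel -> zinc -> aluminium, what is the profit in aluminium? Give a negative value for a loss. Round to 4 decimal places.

-8.2149

500 aluminium × 0.262 = 131 iron
131 iron × 0.696 = 91.176 nickel
91.176 nickel × 3.62 = 330.05712 zinc
330.05712 zinc × 1.49 = 491.7851088 aluminium
Net change: 491.7851088 − 500 = -8.2148912 aluminium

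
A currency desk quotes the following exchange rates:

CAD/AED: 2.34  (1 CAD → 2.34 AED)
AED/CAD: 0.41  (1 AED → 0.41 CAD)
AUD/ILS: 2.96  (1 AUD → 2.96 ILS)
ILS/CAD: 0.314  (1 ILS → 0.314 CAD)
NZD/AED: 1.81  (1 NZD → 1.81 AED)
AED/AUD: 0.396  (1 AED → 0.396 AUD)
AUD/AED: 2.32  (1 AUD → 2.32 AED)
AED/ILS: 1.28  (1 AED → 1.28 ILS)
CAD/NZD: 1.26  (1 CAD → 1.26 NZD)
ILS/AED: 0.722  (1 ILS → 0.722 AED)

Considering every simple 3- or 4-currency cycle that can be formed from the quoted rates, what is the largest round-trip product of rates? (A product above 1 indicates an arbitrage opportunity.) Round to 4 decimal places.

ILS→CAD→AED→ILS: 0.314 × 2.34 × 1.28 = 0.94049
NZD→AED→CAD→NZD: 1.81 × 0.41 × 1.26 = 0.93505
ILS→CAD→NZD→AED→ILS: 0.314 × 1.26 × 1.81 × 1.28 = 0.91662
ILS→CAD→AED→AUD→ILS: 0.314 × 2.34 × 0.396 × 2.96 = 0.86126
ILS→AED→AUD→ILS: 0.722 × 0.396 × 2.96 = 0.84630
Maximum is ILS→CAD→AED→ILS at 0.9405; no arbitrage — every cycle loses value.

0.9405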